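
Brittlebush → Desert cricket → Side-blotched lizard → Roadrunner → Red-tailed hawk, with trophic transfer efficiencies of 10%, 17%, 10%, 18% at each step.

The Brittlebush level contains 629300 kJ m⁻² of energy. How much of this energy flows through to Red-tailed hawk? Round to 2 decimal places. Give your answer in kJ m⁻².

Desert cricket: 629300 × 0.1 = 62930 kJ m⁻²
Side-blotched lizard: 62930 × 0.17 = 10698.1 kJ m⁻²
Roadrunner: 10698.1 × 0.1 = 1069.81 kJ m⁻²
Red-tailed hawk: 1069.81 × 0.18 = 192.5658 kJ m⁻²

192.57 kJ m⁻²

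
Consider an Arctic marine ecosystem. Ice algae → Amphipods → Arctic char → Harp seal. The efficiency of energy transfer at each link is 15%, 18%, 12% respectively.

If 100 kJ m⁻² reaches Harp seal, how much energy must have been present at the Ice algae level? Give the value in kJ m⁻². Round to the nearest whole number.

30864 kJ m⁻²

Cumulative transfer efficiency: 0.15 × 0.18 × 0.12 = 0.00324
Ice algae energy = 100 / 0.00324 = 30864 kJ m⁻²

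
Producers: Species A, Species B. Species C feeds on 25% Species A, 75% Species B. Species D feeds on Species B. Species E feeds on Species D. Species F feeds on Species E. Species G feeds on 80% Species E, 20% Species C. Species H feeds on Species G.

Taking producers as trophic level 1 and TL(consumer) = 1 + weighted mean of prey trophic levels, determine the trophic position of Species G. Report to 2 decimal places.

Species C: 1 + (0.25×1 + 0.75×1) = 2
Species D: 1 + 1 = 2
Species E: 1 + 2 = 3
Species F: 1 + 3 = 4
Species G: 1 + (0.8×3 + 0.2×2) = 3.8
Species H: 1 + 3.8 = 4.8

3.80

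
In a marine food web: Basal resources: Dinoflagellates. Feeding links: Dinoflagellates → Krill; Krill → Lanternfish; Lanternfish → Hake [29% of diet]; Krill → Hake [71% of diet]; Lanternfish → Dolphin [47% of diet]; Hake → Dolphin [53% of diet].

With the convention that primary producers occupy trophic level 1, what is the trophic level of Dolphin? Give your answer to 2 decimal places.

Krill: 1 + 1 = 2
Lanternfish: 1 + 2 = 3
Hake: 1 + (0.29×3 + 0.71×2) = 3.29
Dolphin: 1 + (0.47×3 + 0.53×3.29) = 4.1537

4.15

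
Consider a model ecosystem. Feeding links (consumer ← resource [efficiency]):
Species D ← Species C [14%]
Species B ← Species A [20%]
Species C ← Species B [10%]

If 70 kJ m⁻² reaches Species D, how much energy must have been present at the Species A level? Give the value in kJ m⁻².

25000 kJ m⁻²

Cumulative transfer efficiency: 0.2 × 0.1 × 0.14 = 0.0028
Species A energy = 70 / 0.0028 = 25000 kJ m⁻²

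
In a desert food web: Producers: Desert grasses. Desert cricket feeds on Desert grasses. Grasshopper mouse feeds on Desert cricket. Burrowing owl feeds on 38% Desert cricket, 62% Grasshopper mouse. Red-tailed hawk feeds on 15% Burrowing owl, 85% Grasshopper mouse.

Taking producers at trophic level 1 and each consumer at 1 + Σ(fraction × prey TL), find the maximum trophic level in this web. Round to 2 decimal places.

Desert cricket: 1 + 1 = 2
Grasshopper mouse: 1 + 2 = 3
Burrowing owl: 1 + (0.38×2 + 0.62×3) = 3.62
Red-tailed hawk: 1 + (0.15×3.62 + 0.85×3) = 4.093

4.09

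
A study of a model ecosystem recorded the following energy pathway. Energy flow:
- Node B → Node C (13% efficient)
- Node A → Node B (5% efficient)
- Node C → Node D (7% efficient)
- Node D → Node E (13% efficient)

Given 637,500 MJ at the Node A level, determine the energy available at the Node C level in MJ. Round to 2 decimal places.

4143.75 MJ

Node B: 637500 × 0.05 = 31875 MJ
Node C: 31875 × 0.13 = 4143.75 MJ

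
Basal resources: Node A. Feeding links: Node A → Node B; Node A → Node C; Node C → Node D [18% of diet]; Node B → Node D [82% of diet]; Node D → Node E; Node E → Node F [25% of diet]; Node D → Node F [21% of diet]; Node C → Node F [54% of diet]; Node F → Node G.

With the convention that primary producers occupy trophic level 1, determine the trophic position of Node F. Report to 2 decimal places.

Node B: 1 + 1 = 2
Node C: 1 + 1 = 2
Node D: 1 + (0.18×2 + 0.82×2) = 3
Node E: 1 + 3 = 4
Node F: 1 + (0.25×4 + 0.21×3 + 0.54×2) = 3.71
Node G: 1 + 3.71 = 4.71

3.71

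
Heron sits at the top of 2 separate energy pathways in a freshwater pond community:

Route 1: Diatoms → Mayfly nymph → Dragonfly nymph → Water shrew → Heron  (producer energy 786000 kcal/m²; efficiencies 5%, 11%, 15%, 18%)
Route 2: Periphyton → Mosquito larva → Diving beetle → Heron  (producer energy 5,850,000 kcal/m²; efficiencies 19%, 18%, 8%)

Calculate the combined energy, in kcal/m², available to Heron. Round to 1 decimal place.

16122.3 kcal/m²

Route 1: 786000 × 0.05 × 0.11 × 0.15 × 0.18 = 116.721 kcal/m²
Route 2: 5850000 × 0.19 × 0.18 × 0.08 = 16005.6 kcal/m²
Total at Heron: 116.721 + 16005.6 = 16122.321 kcal/m²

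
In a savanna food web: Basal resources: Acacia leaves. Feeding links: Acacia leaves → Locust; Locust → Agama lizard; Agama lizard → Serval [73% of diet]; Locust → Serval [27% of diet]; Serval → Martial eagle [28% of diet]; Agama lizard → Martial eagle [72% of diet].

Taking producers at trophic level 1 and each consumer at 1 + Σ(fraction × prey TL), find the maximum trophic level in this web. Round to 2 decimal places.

Locust: 1 + 1 = 2
Agama lizard: 1 + 2 = 3
Serval: 1 + (0.73×3 + 0.27×2) = 3.73
Martial eagle: 1 + (0.28×3.73 + 0.72×3) = 4.2044

4.20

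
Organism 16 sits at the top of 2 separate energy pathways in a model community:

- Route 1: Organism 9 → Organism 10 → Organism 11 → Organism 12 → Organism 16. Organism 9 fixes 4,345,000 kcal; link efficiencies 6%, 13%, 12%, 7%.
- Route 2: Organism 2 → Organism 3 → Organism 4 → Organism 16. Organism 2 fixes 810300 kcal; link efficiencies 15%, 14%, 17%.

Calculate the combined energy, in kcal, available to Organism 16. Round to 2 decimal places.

Route 1: 4345000 × 0.06 × 0.13 × 0.12 × 0.07 = 284.6844 kcal
Route 2: 810300 × 0.15 × 0.14 × 0.17 = 2892.771 kcal
Total at Organism 16: 284.6844 + 2892.771 = 3177.4554 kcal

3177.46 kcal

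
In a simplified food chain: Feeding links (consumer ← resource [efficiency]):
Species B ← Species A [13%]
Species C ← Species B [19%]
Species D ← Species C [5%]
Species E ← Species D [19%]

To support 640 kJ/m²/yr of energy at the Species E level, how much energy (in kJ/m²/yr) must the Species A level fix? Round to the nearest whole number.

Cumulative transfer efficiency: 0.13 × 0.19 × 0.05 × 0.19 = 0.00023465
Species A energy = 640 / 0.00023465 = 2727466 kJ/m²/yr

2727466 kJ/m²/yr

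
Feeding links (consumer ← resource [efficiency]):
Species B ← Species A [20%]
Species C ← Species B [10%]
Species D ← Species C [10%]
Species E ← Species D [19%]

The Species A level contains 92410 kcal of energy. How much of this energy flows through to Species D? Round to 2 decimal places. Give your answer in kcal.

Species B: 92410 × 0.2 = 18482 kcal
Species C: 18482 × 0.1 = 1848.2 kcal
Species D: 1848.2 × 0.1 = 184.82 kcal

184.82 kcal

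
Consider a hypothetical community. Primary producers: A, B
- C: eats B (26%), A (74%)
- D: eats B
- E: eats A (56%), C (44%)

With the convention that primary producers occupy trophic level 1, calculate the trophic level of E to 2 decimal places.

2.44

C: 1 + (0.26×1 + 0.74×1) = 2
D: 1 + 1 = 2
E: 1 + (0.56×1 + 0.44×2) = 2.44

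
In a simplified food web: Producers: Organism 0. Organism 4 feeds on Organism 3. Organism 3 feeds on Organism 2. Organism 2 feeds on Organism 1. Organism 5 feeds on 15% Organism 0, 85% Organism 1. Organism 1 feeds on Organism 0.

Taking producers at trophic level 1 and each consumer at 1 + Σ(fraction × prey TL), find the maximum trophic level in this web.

5

Organism 1: 1 + 1 = 2
Organism 2: 1 + 2 = 3
Organism 3: 1 + 3 = 4
Organism 4: 1 + 4 = 5
Organism 5: 1 + (0.15×1 + 0.85×2) = 2.85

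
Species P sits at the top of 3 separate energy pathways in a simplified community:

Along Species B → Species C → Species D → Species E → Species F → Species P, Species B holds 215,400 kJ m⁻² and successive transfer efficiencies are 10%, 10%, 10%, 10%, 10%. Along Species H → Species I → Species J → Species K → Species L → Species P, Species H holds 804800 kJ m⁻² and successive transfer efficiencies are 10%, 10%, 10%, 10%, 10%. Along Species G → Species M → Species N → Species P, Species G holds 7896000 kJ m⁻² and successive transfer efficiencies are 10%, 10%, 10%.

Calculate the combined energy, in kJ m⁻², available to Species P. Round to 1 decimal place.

7906.2 kJ m⁻²

Via Species B: 215400 × 0.1 × 0.1 × 0.1 × 0.1 × 0.1 = 2.154 kJ m⁻²
Via Species H: 804800 × 0.1 × 0.1 × 0.1 × 0.1 × 0.1 = 8.048 kJ m⁻²
Via Species G: 7896000 × 0.1 × 0.1 × 0.1 = 7896 kJ m⁻²
Total at Species P: 2.154 + 8.048 + 7896 = 7906.202 kJ m⁻²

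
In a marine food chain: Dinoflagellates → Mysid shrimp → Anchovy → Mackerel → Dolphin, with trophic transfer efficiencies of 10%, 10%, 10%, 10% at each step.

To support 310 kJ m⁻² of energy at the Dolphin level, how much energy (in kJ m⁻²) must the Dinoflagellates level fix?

Cumulative transfer efficiency: 0.1 × 0.1 × 0.1 × 0.1 = 0.0001
Dinoflagellates energy = 310 / 0.0001 = 3100000 kJ m⁻²

3100000 kJ m⁻²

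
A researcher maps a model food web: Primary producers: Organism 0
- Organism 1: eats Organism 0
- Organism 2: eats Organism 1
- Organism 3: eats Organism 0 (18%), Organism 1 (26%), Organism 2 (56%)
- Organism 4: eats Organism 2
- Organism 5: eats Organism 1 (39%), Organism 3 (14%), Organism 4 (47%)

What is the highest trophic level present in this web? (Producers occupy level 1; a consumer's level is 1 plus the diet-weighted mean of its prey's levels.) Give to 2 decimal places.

Organism 1: 1 + 1 = 2
Organism 2: 1 + 2 = 3
Organism 3: 1 + (0.18×1 + 0.26×2 + 0.56×3) = 3.38
Organism 4: 1 + 3 = 4
Organism 5: 1 + (0.39×2 + 0.14×3.38 + 0.47×4) = 4.1332

4.13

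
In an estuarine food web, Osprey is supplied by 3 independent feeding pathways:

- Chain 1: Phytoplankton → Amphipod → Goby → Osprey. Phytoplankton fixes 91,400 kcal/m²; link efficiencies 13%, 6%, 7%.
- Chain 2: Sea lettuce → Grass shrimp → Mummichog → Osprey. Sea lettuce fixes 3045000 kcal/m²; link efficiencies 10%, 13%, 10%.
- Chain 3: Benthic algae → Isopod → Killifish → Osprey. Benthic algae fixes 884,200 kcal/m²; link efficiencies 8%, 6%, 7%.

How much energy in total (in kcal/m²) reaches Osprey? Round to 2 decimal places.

4305.50 kcal/m²

Chain 1: 91400 × 0.13 × 0.06 × 0.07 = 49.9044 kcal/m²
Chain 2: 3045000 × 0.1 × 0.13 × 0.1 = 3958.5 kcal/m²
Chain 3: 884200 × 0.08 × 0.06 × 0.07 = 297.0912 kcal/m²
Total at Osprey: 49.9044 + 3958.5 + 297.0912 = 4305.4956 kcal/m²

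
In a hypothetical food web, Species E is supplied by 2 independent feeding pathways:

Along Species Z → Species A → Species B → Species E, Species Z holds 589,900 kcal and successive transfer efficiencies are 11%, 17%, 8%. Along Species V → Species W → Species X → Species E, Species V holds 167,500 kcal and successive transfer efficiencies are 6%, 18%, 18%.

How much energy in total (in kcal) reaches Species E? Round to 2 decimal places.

1208.11 kcal

Via Species Z: 589900 × 0.11 × 0.17 × 0.08 = 882.4904 kcal
Via Species V: 167500 × 0.06 × 0.18 × 0.18 = 325.62 kcal
Total at Species E: 882.4904 + 325.62 = 1208.1104 kcal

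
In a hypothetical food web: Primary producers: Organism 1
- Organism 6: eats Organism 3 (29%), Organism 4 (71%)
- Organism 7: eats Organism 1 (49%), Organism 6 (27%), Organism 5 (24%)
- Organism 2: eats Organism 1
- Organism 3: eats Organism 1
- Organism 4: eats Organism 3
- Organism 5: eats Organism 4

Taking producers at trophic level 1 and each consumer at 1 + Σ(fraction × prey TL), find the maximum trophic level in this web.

4

Organism 2: 1 + 1 = 2
Organism 3: 1 + 1 = 2
Organism 4: 1 + 2 = 3
Organism 5: 1 + 3 = 4
Organism 6: 1 + (0.29×2 + 0.71×3) = 3.71
Organism 7: 1 + (0.49×1 + 0.27×3.71 + 0.24×4) = 3.4517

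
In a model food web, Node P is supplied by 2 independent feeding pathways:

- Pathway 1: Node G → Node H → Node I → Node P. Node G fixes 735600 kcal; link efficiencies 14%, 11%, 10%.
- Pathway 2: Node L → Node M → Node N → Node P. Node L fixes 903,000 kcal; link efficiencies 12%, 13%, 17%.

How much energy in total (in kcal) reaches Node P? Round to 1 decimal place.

3527.6 kcal

Pathway 1: 735600 × 0.14 × 0.11 × 0.1 = 1132.824 kcal
Pathway 2: 903000 × 0.12 × 0.13 × 0.17 = 2394.756 kcal
Total at Node P: 1132.824 + 2394.756 = 3527.58 kcal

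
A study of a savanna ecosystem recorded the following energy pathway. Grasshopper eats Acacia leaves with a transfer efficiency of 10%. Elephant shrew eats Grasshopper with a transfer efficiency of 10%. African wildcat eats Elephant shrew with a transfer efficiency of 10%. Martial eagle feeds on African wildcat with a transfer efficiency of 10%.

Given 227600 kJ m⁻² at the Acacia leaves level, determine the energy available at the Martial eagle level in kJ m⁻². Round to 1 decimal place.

Grasshopper: 227600 × 0.1 = 22760 kJ m⁻²
Elephant shrew: 22760 × 0.1 = 2276 kJ m⁻²
African wildcat: 2276 × 0.1 = 227.6 kJ m⁻²
Martial eagle: 227.6 × 0.1 = 22.76 kJ m⁻²

22.8 kJ m⁻²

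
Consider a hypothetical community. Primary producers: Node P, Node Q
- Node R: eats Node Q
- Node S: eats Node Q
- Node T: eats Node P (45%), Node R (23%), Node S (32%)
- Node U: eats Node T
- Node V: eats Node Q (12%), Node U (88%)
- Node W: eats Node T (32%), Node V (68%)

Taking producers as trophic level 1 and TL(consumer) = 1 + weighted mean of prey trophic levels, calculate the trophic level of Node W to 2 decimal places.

Node R: 1 + 1 = 2
Node S: 1 + 1 = 2
Node T: 1 + (0.45×1 + 0.23×2 + 0.32×2) = 2.55
Node U: 1 + 2.55 = 3.55
Node V: 1 + (0.12×1 + 0.88×3.55) = 4.244
Node W: 1 + (0.32×2.55 + 0.68×4.244) = 4.70192

4.70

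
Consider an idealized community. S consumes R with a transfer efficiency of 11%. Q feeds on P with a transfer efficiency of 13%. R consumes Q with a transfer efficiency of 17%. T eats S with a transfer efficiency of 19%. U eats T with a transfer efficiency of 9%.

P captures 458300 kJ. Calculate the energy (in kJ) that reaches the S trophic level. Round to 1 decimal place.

Q: 458300 × 0.13 = 59579 kJ
R: 59579 × 0.17 = 10128.43 kJ
S: 10128.43 × 0.11 = 1114.1273 kJ

1114.1 kJ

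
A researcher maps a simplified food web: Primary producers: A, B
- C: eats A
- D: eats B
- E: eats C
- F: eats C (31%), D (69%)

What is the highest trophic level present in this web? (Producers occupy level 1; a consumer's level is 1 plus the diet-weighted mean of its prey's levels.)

3

C: 1 + 1 = 2
D: 1 + 1 = 2
E: 1 + 2 = 3
F: 1 + (0.31×2 + 0.69×2) = 3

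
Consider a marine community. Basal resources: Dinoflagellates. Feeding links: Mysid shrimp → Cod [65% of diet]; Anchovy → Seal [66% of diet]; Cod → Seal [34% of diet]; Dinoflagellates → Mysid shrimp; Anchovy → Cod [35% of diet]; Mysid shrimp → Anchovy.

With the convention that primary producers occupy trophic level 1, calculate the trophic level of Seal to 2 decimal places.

4.12

Mysid shrimp: 1 + 1 = 2
Anchovy: 1 + 2 = 3
Cod: 1 + (0.35×3 + 0.65×2) = 3.35
Seal: 1 + (0.34×3.35 + 0.66×3) = 4.119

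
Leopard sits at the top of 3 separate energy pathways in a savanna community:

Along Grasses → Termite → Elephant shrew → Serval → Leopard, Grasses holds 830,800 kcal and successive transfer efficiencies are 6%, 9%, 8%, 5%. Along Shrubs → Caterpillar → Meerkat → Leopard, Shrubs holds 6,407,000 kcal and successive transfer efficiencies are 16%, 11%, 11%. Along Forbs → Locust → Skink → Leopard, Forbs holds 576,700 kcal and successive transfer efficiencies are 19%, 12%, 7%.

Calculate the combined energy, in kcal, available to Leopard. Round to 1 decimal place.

Via Grasses: 830800 × 0.06 × 0.09 × 0.08 × 0.05 = 17.94528 kcal
Via Shrubs: 6407000 × 0.16 × 0.11 × 0.11 = 12403.952 kcal
Via Forbs: 576700 × 0.19 × 0.12 × 0.07 = 920.4132 kcal
Total at Leopard: 17.94528 + 12403.952 + 920.4132 = 13342.31048 kcal

13342.3 kcal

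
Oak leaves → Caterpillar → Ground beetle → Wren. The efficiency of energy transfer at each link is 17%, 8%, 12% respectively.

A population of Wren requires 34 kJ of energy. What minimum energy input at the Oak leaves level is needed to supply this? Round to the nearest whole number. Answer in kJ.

20833 kJ

Cumulative transfer efficiency: 0.17 × 0.08 × 0.12 = 0.001632
Oak leaves energy = 34 / 0.001632 = 20833 kJ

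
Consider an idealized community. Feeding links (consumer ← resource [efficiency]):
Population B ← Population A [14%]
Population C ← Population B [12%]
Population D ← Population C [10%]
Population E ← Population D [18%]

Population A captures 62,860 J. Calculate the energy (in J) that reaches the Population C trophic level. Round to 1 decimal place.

1056.0 J

Population B: 62860 × 0.14 = 8800.4 J
Population C: 8800.4 × 0.12 = 1056.048 J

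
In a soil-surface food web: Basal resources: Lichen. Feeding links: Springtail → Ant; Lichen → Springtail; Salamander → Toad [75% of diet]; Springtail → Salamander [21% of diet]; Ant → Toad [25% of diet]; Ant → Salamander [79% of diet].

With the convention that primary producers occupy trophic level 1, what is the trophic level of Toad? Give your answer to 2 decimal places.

Springtail: 1 + 1 = 2
Ant: 1 + 2 = 3
Salamander: 1 + (0.79×3 + 0.21×2) = 3.79
Toad: 1 + (0.75×3.79 + 0.25×3) = 4.5925

4.59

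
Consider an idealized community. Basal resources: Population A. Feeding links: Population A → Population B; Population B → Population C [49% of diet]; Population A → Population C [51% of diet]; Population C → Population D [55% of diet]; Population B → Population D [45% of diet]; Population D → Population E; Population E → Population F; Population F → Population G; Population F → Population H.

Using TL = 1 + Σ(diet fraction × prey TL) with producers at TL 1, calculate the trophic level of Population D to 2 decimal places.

Population B: 1 + 1 = 2
Population C: 1 + (0.49×2 + 0.51×1) = 2.49
Population D: 1 + (0.55×2.49 + 0.45×2) = 3.2695
Population E: 1 + 3.2695 = 4.2695
Population F: 1 + 4.2695 = 5.2695
Population G: 1 + 5.2695 = 6.2695
Population H: 1 + 5.2695 = 6.2695

3.27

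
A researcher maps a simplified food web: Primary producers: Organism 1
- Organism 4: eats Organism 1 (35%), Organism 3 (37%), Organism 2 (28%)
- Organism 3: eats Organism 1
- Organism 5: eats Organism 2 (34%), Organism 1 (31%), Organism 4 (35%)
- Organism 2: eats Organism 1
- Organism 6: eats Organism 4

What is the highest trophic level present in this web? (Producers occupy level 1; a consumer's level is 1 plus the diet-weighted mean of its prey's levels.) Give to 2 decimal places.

Organism 2: 1 + 1 = 2
Organism 3: 1 + 1 = 2
Organism 4: 1 + (0.35×1 + 0.37×2 + 0.28×2) = 2.65
Organism 5: 1 + (0.34×2 + 0.31×1 + 0.35×2.65) = 2.9175
Organism 6: 1 + 2.65 = 3.65

3.65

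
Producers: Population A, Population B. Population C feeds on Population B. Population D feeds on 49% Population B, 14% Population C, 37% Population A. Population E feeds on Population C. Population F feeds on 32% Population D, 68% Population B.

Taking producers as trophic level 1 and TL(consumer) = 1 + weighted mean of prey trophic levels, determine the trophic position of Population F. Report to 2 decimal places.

2.36

Population C: 1 + 1 = 2
Population D: 1 + (0.49×1 + 0.14×2 + 0.37×1) = 2.14
Population E: 1 + 2 = 3
Population F: 1 + (0.32×2.14 + 0.68×1) = 2.3648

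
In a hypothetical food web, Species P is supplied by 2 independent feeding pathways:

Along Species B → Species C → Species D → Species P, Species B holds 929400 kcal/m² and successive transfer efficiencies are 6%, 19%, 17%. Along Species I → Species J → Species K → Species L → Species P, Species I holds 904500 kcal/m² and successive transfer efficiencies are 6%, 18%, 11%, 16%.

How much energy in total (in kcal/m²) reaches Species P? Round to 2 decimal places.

1973.10 kcal/m²

Via Species B: 929400 × 0.06 × 0.19 × 0.17 = 1801.1772 kcal/m²
Via Species I: 904500 × 0.06 × 0.18 × 0.11 × 0.16 = 171.92736 kcal/m²
Total at Species P: 1801.1772 + 171.92736 = 1973.10456 kcal/m²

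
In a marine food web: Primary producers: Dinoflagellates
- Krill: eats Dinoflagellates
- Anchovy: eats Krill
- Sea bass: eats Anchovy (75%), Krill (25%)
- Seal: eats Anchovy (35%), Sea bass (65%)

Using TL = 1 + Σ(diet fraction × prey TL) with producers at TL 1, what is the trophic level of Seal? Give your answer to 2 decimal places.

4.49

Krill: 1 + 1 = 2
Anchovy: 1 + 2 = 3
Sea bass: 1 + (0.75×3 + 0.25×2) = 3.75
Seal: 1 + (0.35×3 + 0.65×3.75) = 4.4875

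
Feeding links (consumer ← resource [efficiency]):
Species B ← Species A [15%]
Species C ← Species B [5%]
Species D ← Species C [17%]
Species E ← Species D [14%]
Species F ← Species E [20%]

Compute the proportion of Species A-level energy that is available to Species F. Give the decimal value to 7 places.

Product of link efficiencies: 0.15 × 0.05 × 0.17 × 0.14 × 0.2 = 0.0000357

0.0000357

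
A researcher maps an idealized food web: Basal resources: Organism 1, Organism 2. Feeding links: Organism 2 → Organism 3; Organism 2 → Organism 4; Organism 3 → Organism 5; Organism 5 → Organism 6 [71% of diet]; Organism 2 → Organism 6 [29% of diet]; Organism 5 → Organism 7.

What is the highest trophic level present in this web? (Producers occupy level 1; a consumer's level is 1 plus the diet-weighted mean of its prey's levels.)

4

Organism 3: 1 + 1 = 2
Organism 4: 1 + 1 = 2
Organism 5: 1 + 2 = 3
Organism 6: 1 + (0.71×3 + 0.29×1) = 3.42
Organism 7: 1 + 3 = 4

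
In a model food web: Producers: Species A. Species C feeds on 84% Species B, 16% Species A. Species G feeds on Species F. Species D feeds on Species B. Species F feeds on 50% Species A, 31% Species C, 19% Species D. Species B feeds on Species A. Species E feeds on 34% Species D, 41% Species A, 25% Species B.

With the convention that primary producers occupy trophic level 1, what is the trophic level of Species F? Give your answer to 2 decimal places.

Species B: 1 + 1 = 2
Species C: 1 + (0.84×2 + 0.16×1) = 2.84
Species D: 1 + 2 = 3
Species E: 1 + (0.34×3 + 0.41×1 + 0.25×2) = 2.93
Species F: 1 + (0.5×1 + 0.31×2.84 + 0.19×3) = 2.9504
Species G: 1 + 2.9504 = 3.9504

2.95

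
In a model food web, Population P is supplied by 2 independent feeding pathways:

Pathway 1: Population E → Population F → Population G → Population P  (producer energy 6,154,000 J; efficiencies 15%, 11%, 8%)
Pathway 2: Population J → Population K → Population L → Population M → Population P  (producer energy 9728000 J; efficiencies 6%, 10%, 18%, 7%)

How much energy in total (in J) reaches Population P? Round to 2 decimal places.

8858.72 J

Pathway 1: 6154000 × 0.15 × 0.11 × 0.08 = 8123.28 J
Pathway 2: 9728000 × 0.06 × 0.1 × 0.18 × 0.07 = 735.4368 J
Total at Population P: 8123.28 + 735.4368 = 8858.7168 J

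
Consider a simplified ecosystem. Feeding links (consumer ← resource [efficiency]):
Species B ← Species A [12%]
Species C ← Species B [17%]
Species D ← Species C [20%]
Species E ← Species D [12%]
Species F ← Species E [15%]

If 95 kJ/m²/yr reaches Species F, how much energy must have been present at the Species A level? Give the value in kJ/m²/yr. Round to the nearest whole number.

Cumulative transfer efficiency: 0.12 × 0.17 × 0.2 × 0.12 × 0.15 = 0.00007344
Species A energy = 95 / 0.00007344 = 1293573 kJ/m²/yr

1293573 kJ/m²/yr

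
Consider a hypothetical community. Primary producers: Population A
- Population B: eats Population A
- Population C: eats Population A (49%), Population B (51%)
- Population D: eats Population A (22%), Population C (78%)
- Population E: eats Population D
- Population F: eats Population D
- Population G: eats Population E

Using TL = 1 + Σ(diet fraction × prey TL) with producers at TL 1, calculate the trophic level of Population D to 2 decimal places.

3.18

Population B: 1 + 1 = 2
Population C: 1 + (0.49×1 + 0.51×2) = 2.51
Population D: 1 + (0.22×1 + 0.78×2.51) = 3.1778
Population E: 1 + 3.1778 = 4.1778
Population F: 1 + 3.1778 = 4.1778
Population G: 1 + 4.1778 = 5.1778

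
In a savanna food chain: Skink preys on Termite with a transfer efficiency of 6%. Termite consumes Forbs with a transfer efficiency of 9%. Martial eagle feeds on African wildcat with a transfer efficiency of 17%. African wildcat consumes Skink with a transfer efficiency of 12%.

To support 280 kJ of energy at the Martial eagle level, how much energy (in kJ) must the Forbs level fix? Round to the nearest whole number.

Cumulative transfer efficiency: 0.09 × 0.06 × 0.12 × 0.17 = 0.00011016
Forbs energy = 280 / 0.00011016 = 2541757 kJ

2541757 kJ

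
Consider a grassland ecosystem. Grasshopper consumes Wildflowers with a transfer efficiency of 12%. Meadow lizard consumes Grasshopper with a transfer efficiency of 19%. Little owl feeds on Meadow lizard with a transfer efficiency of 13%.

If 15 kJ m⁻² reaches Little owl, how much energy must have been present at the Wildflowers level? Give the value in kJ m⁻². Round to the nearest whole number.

Cumulative transfer efficiency: 0.12 × 0.19 × 0.13 = 0.002964
Wildflowers energy = 15 / 0.002964 = 5061 kJ m⁻²

5061 kJ m⁻²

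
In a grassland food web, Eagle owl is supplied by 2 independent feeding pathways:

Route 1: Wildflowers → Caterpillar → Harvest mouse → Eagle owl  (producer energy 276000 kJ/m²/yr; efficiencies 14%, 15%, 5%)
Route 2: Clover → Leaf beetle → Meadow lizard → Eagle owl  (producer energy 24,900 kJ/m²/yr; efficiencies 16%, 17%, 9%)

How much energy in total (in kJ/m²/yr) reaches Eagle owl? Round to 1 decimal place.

Route 1: 276000 × 0.14 × 0.15 × 0.05 = 289.8 kJ/m²/yr
Route 2: 24900 × 0.16 × 0.17 × 0.09 = 60.9552 kJ/m²/yr
Total at Eagle owl: 289.8 + 60.9552 = 350.7552 kJ/m²/yr

350.8 kJ/m²/yr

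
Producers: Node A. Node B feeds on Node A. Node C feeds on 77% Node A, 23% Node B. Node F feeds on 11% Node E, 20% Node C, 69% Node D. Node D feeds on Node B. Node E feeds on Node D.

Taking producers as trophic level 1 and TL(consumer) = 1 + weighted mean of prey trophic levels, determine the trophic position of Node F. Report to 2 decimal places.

Node B: 1 + 1 = 2
Node C: 1 + (0.77×1 + 0.23×2) = 2.23
Node D: 1 + 2 = 3
Node E: 1 + 3 = 4
Node F: 1 + (0.11×4 + 0.2×2.23 + 0.69×3) = 3.956

3.96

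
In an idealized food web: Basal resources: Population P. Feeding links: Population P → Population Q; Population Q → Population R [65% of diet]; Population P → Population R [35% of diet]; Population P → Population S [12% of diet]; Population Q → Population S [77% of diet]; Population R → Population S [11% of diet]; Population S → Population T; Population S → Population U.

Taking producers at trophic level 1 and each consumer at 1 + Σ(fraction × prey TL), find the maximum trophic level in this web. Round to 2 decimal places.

Population Q: 1 + 1 = 2
Population R: 1 + (0.65×2 + 0.35×1) = 2.65
Population S: 1 + (0.12×1 + 0.77×2 + 0.11×2.65) = 2.9515
Population T: 1 + 2.9515 = 3.9515
Population U: 1 + 2.9515 = 3.9515

3.95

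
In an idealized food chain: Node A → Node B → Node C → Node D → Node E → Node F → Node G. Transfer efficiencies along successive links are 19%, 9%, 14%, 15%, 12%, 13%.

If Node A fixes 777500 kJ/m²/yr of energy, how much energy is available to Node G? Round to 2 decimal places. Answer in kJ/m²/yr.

4.36 kJ/m²/yr

Node B: 777500 × 0.19 = 147725 kJ/m²/yr
Node C: 147725 × 0.09 = 13295.25 kJ/m²/yr
Node D: 13295.25 × 0.14 = 1861.335 kJ/m²/yr
Node E: 1861.335 × 0.15 = 279.20025 kJ/m²/yr
Node F: 279.20025 × 0.12 = 33.50403 kJ/m²/yr
Node G: 33.50403 × 0.13 = 4.3555239 kJ/m²/yr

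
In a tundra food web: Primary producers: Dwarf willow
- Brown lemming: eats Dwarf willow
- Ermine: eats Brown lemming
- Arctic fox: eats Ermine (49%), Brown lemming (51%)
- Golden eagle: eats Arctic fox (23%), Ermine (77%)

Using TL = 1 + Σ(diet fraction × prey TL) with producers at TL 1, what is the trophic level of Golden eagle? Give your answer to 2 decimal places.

Brown lemming: 1 + 1 = 2
Ermine: 1 + 2 = 3
Arctic fox: 1 + (0.49×3 + 0.51×2) = 3.49
Golden eagle: 1 + (0.23×3.49 + 0.77×3) = 4.1127

4.11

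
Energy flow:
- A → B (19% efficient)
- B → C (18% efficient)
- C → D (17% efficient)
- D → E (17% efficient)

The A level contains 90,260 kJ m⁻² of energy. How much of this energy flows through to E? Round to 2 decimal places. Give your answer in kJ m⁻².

89.21 kJ m⁻²

B: 90260 × 0.19 = 17149.4 kJ m⁻²
C: 17149.4 × 0.18 = 3086.892 kJ m⁻²
D: 3086.892 × 0.17 = 524.77164 kJ m⁻²
E: 524.77164 × 0.17 = 89.2111788 kJ m⁻²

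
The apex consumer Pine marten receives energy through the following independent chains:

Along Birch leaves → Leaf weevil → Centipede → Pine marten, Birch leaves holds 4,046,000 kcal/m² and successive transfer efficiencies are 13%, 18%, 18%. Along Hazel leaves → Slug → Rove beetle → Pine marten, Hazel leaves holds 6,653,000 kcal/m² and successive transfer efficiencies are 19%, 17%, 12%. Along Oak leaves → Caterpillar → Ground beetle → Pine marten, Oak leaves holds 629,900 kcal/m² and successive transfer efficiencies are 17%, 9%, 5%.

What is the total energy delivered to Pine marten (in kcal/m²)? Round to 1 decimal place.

Via Birch leaves: 4046000 × 0.13 × 0.18 × 0.18 = 17041.752 kcal/m²
Via Hazel leaves: 6653000 × 0.19 × 0.17 × 0.12 = 25787.028 kcal/m²
Via Oak leaves: 629900 × 0.17 × 0.09 × 0.05 = 481.8735 kcal/m²
Total at Pine marten: 17041.752 + 25787.028 + 481.8735 = 43310.6535 kcal/m²

43310.7 kcal/m²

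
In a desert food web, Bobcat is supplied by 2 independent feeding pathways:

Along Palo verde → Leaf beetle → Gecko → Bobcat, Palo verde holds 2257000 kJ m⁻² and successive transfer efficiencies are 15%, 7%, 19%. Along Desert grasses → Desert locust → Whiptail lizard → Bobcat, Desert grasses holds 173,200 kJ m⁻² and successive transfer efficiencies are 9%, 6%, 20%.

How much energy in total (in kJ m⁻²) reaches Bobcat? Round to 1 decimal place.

4689.8 kJ m⁻²

Via Palo verde: 2257000 × 0.15 × 0.07 × 0.19 = 4502.715 kJ m⁻²
Via Desert grasses: 173200 × 0.09 × 0.06 × 0.2 = 187.056 kJ m⁻²
Total at Bobcat: 4502.715 + 187.056 = 4689.771 kJ m⁻²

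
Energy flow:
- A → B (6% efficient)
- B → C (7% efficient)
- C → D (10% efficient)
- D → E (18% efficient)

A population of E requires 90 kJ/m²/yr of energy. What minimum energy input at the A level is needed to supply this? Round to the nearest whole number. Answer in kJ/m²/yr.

Cumulative transfer efficiency: 0.06 × 0.07 × 0.1 × 0.18 = 0.0000756
A energy = 90 / 0.0000756 = 1190476 kJ/m²/yr

1190476 kJ/m²/yr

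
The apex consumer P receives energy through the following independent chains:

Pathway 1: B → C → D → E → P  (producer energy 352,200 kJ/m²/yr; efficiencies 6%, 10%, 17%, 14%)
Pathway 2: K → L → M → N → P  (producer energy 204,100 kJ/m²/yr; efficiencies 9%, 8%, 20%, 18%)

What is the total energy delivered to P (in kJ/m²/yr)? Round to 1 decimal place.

103.2 kJ/m²/yr

Pathway 1: 352200 × 0.06 × 0.1 × 0.17 × 0.14 = 50.29416 kJ/m²/yr
Pathway 2: 204100 × 0.09 × 0.08 × 0.2 × 0.18 = 52.90272 kJ/m²/yr
Total at P: 50.29416 + 52.90272 = 103.19688 kJ/m²/yr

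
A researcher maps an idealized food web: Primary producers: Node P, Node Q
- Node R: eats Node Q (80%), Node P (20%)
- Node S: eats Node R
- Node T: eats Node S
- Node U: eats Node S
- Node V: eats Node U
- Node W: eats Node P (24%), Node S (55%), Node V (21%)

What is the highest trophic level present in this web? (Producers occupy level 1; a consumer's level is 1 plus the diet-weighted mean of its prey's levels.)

Node R: 1 + (0.8×1 + 0.2×1) = 2
Node S: 1 + 2 = 3
Node T: 1 + 3 = 4
Node U: 1 + 3 = 4
Node V: 1 + 4 = 5
Node W: 1 + (0.24×1 + 0.55×3 + 0.21×5) = 3.94

5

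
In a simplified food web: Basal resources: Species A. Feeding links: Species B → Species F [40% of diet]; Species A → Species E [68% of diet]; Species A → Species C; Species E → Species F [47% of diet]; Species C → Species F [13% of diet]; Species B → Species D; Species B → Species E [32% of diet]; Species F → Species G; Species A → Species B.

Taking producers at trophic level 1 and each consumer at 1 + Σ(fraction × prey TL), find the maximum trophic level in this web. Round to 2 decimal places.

4.15

Species B: 1 + 1 = 2
Species C: 1 + 1 = 2
Species D: 1 + 2 = 3
Species E: 1 + (0.32×2 + 0.68×1) = 2.32
Species F: 1 + (0.4×2 + 0.47×2.32 + 0.13×2) = 3.1504
Species G: 1 + 3.1504 = 4.1504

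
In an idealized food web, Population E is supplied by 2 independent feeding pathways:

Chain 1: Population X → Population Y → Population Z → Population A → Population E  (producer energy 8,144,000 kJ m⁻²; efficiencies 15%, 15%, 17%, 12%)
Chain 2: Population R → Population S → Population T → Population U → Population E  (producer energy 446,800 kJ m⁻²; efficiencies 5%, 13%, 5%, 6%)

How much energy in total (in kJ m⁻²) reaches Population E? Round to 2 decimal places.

Chain 1: 8144000 × 0.15 × 0.15 × 0.17 × 0.12 = 3738.096 kJ m⁻²
Chain 2: 446800 × 0.05 × 0.13 × 0.05 × 0.06 = 8.7126 kJ m⁻²
Total at Population E: 3738.096 + 8.7126 = 3746.8086 kJ m⁻²

3746.81 kJ m⁻²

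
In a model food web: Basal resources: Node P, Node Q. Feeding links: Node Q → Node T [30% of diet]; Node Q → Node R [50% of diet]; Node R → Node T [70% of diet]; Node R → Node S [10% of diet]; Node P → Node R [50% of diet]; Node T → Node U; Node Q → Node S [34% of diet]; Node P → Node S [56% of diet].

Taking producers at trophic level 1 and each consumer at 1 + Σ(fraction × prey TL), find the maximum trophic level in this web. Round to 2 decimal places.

Node R: 1 + (0.5×1 + 0.5×1) = 2
Node S: 1 + (0.34×1 + 0.1×2 + 0.56×1) = 2.1
Node T: 1 + (0.3×1 + 0.7×2) = 2.7
Node U: 1 + 2.7 = 3.7

3.70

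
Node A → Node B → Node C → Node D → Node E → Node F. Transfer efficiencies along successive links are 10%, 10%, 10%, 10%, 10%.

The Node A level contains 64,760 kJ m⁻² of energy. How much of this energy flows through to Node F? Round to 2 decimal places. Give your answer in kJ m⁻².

Node B: 64760 × 0.1 = 6476 kJ m⁻²
Node C: 6476 × 0.1 = 647.6 kJ m⁻²
Node D: 647.6 × 0.1 = 64.76 kJ m⁻²
Node E: 64.76 × 0.1 = 6.476 kJ m⁻²
Node F: 6.476 × 0.1 = 0.6476 kJ m⁻²

0.65 kJ m⁻²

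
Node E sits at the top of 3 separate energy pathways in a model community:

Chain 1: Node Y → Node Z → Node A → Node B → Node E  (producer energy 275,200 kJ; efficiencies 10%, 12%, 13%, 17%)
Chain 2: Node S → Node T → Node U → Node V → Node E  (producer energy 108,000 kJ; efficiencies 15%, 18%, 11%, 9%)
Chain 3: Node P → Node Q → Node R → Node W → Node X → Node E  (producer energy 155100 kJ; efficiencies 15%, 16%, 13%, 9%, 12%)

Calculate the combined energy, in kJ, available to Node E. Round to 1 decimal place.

Chain 1: 275200 × 0.1 × 0.12 × 0.13 × 0.17 = 72.98304 kJ
Chain 2: 108000 × 0.15 × 0.18 × 0.11 × 0.09 = 28.8684 kJ
Chain 3: 155100 × 0.15 × 0.16 × 0.13 × 0.09 × 0.12 = 5.2262496 kJ
Total at Node E: 72.98304 + 28.8684 + 5.2262496 = 107.0776896 kJ

107.1 kJ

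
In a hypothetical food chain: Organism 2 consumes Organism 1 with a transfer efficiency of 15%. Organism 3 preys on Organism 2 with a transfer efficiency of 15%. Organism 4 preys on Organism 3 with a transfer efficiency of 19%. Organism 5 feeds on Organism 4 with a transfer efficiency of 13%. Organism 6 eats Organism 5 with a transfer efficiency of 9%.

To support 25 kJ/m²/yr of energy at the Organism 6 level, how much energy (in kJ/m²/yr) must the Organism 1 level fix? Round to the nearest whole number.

499825 kJ/m²/yr

Cumulative transfer efficiency: 0.15 × 0.15 × 0.19 × 0.13 × 0.09 = 0.0000500175
Organism 1 energy = 25 / 0.0000500175 = 499825 kJ/m²/yr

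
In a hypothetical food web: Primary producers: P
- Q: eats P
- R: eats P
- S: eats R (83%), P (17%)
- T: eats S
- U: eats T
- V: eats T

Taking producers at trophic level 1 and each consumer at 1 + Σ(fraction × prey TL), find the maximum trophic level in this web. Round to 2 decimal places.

4.83

Q: 1 + 1 = 2
R: 1 + 1 = 2
S: 1 + (0.83×2 + 0.17×1) = 2.83
T: 1 + 2.83 = 3.83
U: 1 + 3.83 = 4.83
V: 1 + 3.83 = 4.83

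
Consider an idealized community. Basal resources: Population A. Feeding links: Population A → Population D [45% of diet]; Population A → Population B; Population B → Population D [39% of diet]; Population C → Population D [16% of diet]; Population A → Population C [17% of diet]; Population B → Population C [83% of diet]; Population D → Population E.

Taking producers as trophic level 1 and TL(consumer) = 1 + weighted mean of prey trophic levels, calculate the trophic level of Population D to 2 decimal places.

2.68

Population B: 1 + 1 = 2
Population C: 1 + (0.83×2 + 0.17×1) = 2.83
Population D: 1 + (0.45×1 + 0.39×2 + 0.16×2.83) = 2.6828
Population E: 1 + 2.6828 = 3.6828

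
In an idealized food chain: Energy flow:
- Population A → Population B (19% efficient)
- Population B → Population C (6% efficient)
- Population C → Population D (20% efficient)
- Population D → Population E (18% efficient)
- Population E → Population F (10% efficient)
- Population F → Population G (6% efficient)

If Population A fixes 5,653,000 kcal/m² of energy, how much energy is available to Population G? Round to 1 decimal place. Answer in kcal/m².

Population B: 5653000 × 0.19 = 1074070 kcal/m²
Population C: 1074070 × 0.06 = 64444.2 kcal/m²
Population D: 64444.2 × 0.2 = 12888.84 kcal/m²
Population E: 12888.84 × 0.18 = 2319.9912 kcal/m²
Population F: 2319.9912 × 0.1 = 231.99912 kcal/m²
Population G: 231.99912 × 0.06 = 13.9199472 kcal/m²

13.9 kcal/m²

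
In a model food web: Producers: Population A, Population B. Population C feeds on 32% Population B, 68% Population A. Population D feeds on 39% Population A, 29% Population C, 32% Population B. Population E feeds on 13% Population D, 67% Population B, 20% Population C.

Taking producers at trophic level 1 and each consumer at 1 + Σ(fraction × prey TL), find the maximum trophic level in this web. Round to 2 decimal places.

2.37

Population C: 1 + (0.32×1 + 0.68×1) = 2
Population D: 1 + (0.39×1 + 0.29×2 + 0.32×1) = 2.29
Population E: 1 + (0.13×2.29 + 0.67×1 + 0.2×2) = 2.3677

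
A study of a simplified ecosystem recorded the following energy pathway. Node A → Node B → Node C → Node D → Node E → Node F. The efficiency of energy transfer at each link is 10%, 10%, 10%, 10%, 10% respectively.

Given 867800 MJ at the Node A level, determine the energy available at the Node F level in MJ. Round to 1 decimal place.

8.7 MJ

Node B: 867800 × 0.1 = 86780 MJ
Node C: 86780 × 0.1 = 8678 MJ
Node D: 8678 × 0.1 = 867.8 MJ
Node E: 867.8 × 0.1 = 86.78 MJ
Node F: 86.78 × 0.1 = 8.678 MJ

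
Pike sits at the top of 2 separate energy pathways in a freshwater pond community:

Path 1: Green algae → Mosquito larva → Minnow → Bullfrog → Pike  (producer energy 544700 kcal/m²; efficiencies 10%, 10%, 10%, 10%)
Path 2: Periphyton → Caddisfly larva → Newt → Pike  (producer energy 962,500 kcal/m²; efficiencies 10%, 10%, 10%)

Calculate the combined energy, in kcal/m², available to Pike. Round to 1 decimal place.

1017.0 kcal/m²

Path 1: 544700 × 0.1 × 0.1 × 0.1 × 0.1 = 54.47 kcal/m²
Path 2: 962500 × 0.1 × 0.1 × 0.1 = 962.5 kcal/m²
Total at Pike: 54.47 + 962.5 = 1016.97 kcal/m²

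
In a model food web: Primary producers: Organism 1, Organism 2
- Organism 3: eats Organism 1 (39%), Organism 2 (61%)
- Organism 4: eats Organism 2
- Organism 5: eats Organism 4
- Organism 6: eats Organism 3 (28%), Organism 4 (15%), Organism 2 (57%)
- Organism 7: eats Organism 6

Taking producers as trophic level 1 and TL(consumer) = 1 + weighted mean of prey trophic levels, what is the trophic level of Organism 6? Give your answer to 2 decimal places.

Organism 3: 1 + (0.39×1 + 0.61×1) = 2
Organism 4: 1 + 1 = 2
Organism 5: 1 + 2 = 3
Organism 6: 1 + (0.28×2 + 0.15×2 + 0.57×1) = 2.43
Organism 7: 1 + 2.43 = 3.43

2.43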